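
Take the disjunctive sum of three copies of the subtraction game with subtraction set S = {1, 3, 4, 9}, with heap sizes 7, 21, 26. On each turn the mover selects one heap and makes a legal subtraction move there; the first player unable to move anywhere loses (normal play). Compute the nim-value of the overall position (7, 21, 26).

4

All heaps use S = {1, 3, 4, 9}:
G(0) = 0
G(1) = mex{0} = 1
G(2) = mex{1} = 0
G(3) = mex{0,0} = 1
G(4) = mex{1,1,0} = 2
G(5) = mex{2,0,1} = 3
G(6) = mex{3,1,0} = 2
G(7) = mex{2,2,1} = 0
G(8) = mex{0,3,2} = 1
G(9) = mex{1,2,3,0} = 4
G(10) = mex{4,0,2,1} = 3
G(11) = mex{3,1,0,0} = 2
G(12) = mex{2,4,1,1} = 0
G(13) = mex{0,3,4,2} = 1
G(14) = mex{1,2,3,3} = 0
G(15) = mex{0,0,2,2} = 1
G(16) = mex{1,1,0,0} = 2
G(17) = mex{2,0,1,1} = 3
G(18) = mex{3,1,0,4} = 2
G(19) = mex{2,2,1,3} = 0
G(20) = mex{0,3,2,2} = 1
G(21) = mex{1,2,3,0} = 4
G(22) = mex{4,0,2,1} = 3
G(23) = mex{3,1,0,0} = 2
G(24) = mex{2,4,1,1} = 0
G(25) = mex{0,3,4,2} = 1
G(26) = mex{1,2,3,3} = 0
Heap A: G(7) = 0.
Heap B: G(21) = 4.
Heap C: G(26) = 0.
Combined Grundy value = 0 ⊕ 4 ⊕ 0 = 4.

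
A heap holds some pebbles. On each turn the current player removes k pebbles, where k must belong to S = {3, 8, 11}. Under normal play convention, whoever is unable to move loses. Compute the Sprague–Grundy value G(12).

2

n :  0  1  2  3  4  5  6  7  8  9 10 11 12
G :  0  0  0  1  1  1  0  0  2  1  1  3  2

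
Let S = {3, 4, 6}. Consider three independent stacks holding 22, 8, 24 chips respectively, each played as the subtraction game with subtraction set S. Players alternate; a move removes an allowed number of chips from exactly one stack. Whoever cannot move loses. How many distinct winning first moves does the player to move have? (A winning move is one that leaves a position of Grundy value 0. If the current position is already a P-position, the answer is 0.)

2

All stacks use S = {3, 4, 6}:
n :  0  1  2  3  4  5  6  7  8  9 10 11 12 13 14 15 16 17 18 19 20 21 22 23 24
G :  0  0  0  1  1  1  2  2  2  0  0  0  1  1  1  2  2  2  0  0  0  1  1  1  2
Stack A: G(22) = 1.
Stack B: G(8) = 2.
Stack C: G(24) = 2.
Combined Grundy value = 1 ⊕ 2 ⊕ 2 = 1.
A winning move leaves total XOR = 0, i.e. changes one component's Grundy value g to g ⊕ X where X is the current total.
Stack A: need g' = 1⊕1 = 0. Options: 22−3→G=0, 22−4→G=0, 22−6→G=2. Hits: 2.
Stack B: need g' = 2⊕1 = 3. Options: 8−3→G=1, 8−4→G=1, 8−6→G=0. Hits: 0.
Stack C: need g' = 2⊕1 = 3. Options: 24−3→G=1, 24−4→G=0, 24−6→G=0. Hits: 0.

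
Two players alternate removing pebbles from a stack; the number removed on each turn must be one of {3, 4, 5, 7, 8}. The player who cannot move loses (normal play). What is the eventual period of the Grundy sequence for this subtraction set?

11

n :  0  1  2  3  4  5  6  7  8  9 10 11 12 13 14 15 16 17 18 19 20 21 22 23
G :  0  0  0  1  1  1  2  2  2  3  3  0  0  0  1  1  1  2  2  2  3  3  0  0
G(n+11) = G(n) holds for n = 0,…,7 (a full window of length max(S) = 8), so the sequence is purely periodic with period 11.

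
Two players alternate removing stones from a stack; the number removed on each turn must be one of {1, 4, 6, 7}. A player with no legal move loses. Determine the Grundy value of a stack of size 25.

n :  0  1  2  3  4  5  6  7  8  9 10 11 12 13 14 15 16 17 18 19 20 21 22 23 24 25
G :  0  1  0  1  2  0  1  2  3  2  0  1  2  0  1  0  1  2  0  1  2  3  2  0  1  2

2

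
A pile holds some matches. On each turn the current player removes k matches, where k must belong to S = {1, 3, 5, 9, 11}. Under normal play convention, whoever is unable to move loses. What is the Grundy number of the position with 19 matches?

1

n :  0  1  2  3  4  5  6  7  8  9 10 11 12 13 14 15 16 17 18 19
G :  0  1  0  1  0  1  0  1  0  1  0  1  0  1  0  1  0  1  0  1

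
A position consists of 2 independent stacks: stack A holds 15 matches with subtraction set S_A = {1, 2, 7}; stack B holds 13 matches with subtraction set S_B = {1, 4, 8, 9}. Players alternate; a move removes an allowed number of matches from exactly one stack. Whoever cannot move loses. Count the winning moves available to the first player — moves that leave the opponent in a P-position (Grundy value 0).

Stack A, S = {1, 2, 7}:
n :  0  1  2  3  4  5  6  7  8  9 10 11 12 13 14 15
G :  0  1  2  0  1  2  0  1  2  0  1  2  0  1  2  0
G_A(15) = 0.
Stack B, S = {1, 4, 8, 9}:
G(0) = 0
G(1) = mex{0} = 1
G(2) = mex{1} = 0
G(3) = mex{0} = 1
G(4) = mex{1,0} = 2
G(5) = mex{2,1} = 0
G(6) = mex{0,0} = 1
G(7) = mex{1,1} = 0
G(8) = mex{0,2,0} = 1
G(9) = mex{1,0,1,0} = 2
G(10) = mex{2,1,0,1} = 3
G(11) = mex{3,0,1,0} = 2
G(12) = mex{2,1,2,1} = 0
G(13) = mex{0,2,0,2} = 1
G_B(13) = 1.
Combined Grundy value = 0 ⊕ 1 = 1.
A winning move leaves total XOR = 0, i.e. changes one component's Grundy value g to g ⊕ X where X is the current total.
Stack A: need g' = 0⊕1 = 1. Options: 15−1→G=2, 15−2→G=1, 15−7→G=2. Hits: 1.
Stack B: need g' = 1⊕1 = 0. Options: 13−1→G=0, 13−4→G=2, 13−8→G=0, 13−9→G=2. Hits: 2.

3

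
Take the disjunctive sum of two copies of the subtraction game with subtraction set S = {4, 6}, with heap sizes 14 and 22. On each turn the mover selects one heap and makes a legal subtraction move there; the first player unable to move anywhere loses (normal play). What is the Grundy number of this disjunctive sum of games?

All heaps use S = {4, 6}:
n :  0  1  2  3  4  5  6  7  8  9 10 11 12 13 14 15 16 17 18 19 20 21 22
G :  0  0  0  0  1  1  1  1  2  2  0  0  0  0  1  1  1  1  2  2  0  0  0
Heap A: G(14) = 1.
Heap B: G(22) = 0.
Combined Grundy value = 1 ⊕ 0 = 1.

1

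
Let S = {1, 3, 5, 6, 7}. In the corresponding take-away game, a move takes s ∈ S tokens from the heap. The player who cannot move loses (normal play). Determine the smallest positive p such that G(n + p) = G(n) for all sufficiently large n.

12

G(0) = 0
G(1) = mex{0} = 1
G(2) = mex{1} = 0
G(3) = mex{0,0} = 1
G(4) = mex{1,1} = 0
G(5) = mex{0,0,0} = 1
G(6) = mex{1,1,1,0} = 2
G(7) = mex{2,0,0,1,0} = 3
G(8) = mex{3,1,1,0,1} = 2
G(9) = mex{2,2,0,1,0} = 3
G(10) = mex{3,3,1,0,1} = 2
G(11) = mex{2,2,2,1,0} = 3
G(12) = mex{3,3,3,2,1} = 0
G(13) = mex{0,2,2,3,2} = 1
G(14) = mex{1,3,3,2,3} = 0
G(15) = mex{0,0,2,3,2} = 1
G(16) = mex{1,1,3,2,3} = 0
G(17) = mex{0,0,0,3,2} = 1
G(18) = mex{1,1,1,0,3} = 2
G(19) = mex{2,0,0,1,0} = 3
G(20) = mex{3,1,1,0,1} = 2
G(21) = mex{2,2,0,1,0} = 3
G(22) = mex{3,3,1,0,1} = 2
G(23) = mex{2,2,2,1,0} = 3
G(24) = mex{3,3,3,2,1} = 0
G(25) = mex{0,2,2,3,2} = 1
G(n+12) = G(n) holds for n = 0,…,6 (a full window of length max(S) = 7), so the sequence is purely periodic with period 12.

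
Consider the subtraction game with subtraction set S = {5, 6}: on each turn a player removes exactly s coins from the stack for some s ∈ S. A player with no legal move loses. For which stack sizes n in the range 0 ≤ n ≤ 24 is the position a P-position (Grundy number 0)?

G(0) = 0
G(1) = mex{} = 0
G(2) = mex{} = 0
G(3) = mex{} = 0
G(4) = mex{} = 0
G(5) = mex{0} = 1
G(6) = mex{0,0} = 1
G(7) = mex{0,0} = 1
G(8) = mex{0,0} = 1
G(9) = mex{0,0} = 1
G(10) = mex{1,0} = 2
G(11) = mex{1,1} = 0
G(12) = mex{1,1} = 0
G(13) = mex{1,1} = 0
G(14) = mex{1,1} = 0
G(15) = mex{2,1} = 0
G(16) = mex{0,2} = 1
G(17) = mex{0,0} = 1
G(18) = mex{0,0} = 1
G(19) = mex{0,0} = 1
G(20) = mex{0,0} = 1
G(21) = mex{1,0} = 2
G(22) = mex{1,1} = 0
G(23) = mex{1,1} = 0
G(24) = mex{1,1} = 0
P-positions are exactly the n with G(n) = 0.

0, 1, 2, 3, 4, 11, 12, 13, 14, 15, 22, 23, 24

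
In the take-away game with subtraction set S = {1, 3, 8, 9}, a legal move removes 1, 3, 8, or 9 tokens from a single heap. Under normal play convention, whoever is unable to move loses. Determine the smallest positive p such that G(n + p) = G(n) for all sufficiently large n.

16

n :  0  1  2  3  4  5  6  7  8  9 10 11 12 13 14 15 16 17 18 19 20 21 22 23 24 25 26 27 28 29 30 31 32 33
G :  0  1  0  1  0  1  0  1  2  3  2  3  2  3  2  3  0  1  0  1  0  1  0  1  2  3  2  3  2  3  2  3  0  1
G(n+16) = G(n) holds for n = 0,…,8 (a full window of length max(S) = 9), so the sequence is purely periodic with period 16.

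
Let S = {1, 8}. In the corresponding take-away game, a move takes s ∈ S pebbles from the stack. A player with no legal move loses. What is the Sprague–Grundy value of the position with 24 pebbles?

0

G(0) = 0
G(1) = mex{0} = 1
G(2) = mex{1} = 0
G(3) = mex{0} = 1
G(4) = mex{1} = 0
G(5) = mex{0} = 1
G(6) = mex{1} = 0
G(7) = mex{0} = 1
G(8) = mex{1,0} = 2
G(9) = mex{2,1} = 0
G(10) = mex{0,0} = 1
G(11) = mex{1,1} = 0
G(12) = mex{0,0} = 1
G(13) = mex{1,1} = 0
G(14) = mex{0,0} = 1
G(15) = mex{1,1} = 0
G(16) = mex{0,2} = 1
G(17) = mex{1,0} = 2
G(18) = mex{2,1} = 0
G(19) = mex{0,0} = 1
G(20) = mex{1,1} = 0
G(21) = mex{0,0} = 1
G(22) = mex{1,1} = 0
G(23) = mex{0,0} = 1
G(24) = mex{1,1} = 0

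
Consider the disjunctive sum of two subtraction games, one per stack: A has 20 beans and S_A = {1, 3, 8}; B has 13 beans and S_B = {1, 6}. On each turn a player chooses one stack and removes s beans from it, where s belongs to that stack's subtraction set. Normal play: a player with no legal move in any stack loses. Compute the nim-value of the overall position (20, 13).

1

Stack A, S = {1, 3, 8}:
n :  0  1  2  3  4  5  6  7  8  9 10 11 12 13 14 15 16 17 18 19 20
G :  0  1  0  1  0  1  0  1  2  3  2  0  1  0  1  0  1  0  1  2  3
G_A(20) = 3.
Stack B, S = {1, 6}:
n :  0  1  2  3  4  5  6  7  8  9 10 11 12 13
G :  0  1  0  1  0  1  2  0  1  0  1  0  1  2
G_B(13) = 2.
Combined Grundy value = 3 ⊕ 2 = 1.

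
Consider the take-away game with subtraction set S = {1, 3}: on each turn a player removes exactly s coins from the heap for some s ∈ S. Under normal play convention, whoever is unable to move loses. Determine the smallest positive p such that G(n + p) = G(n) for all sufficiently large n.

G(0) = 0
G(1) = mex{0} = 1
G(2) = mex{1} = 0
G(3) = mex{0,0} = 1
G(4) = mex{1,1} = 0
G(5) = mex{0,0} = 1
G(6) = mex{1,1} = 0
G(7) = mex{0,0} = 1
G(8) = mex{1,1} = 0
G(9) = mex{0,0} = 1
G(10) = mex{1,1} = 0
G(11) = mex{0,0} = 1
G(12) = mex{1,1} = 0
G(13) = mex{0,0} = 1
G(14) = mex{1,1} = 0
G(n+2) = G(n) holds for n = 0,…,2 (a full window of length max(S) = 3), so the sequence is purely periodic with period 2.

2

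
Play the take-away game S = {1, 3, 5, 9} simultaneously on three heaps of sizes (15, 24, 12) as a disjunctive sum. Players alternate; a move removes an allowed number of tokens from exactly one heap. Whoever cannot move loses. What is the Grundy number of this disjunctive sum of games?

All heaps use S = {1, 3, 5, 9}:
n :  0  1  2  3  4  5  6  7  8  9 10 11 12 13 14 15 16 17 18 19 20 21 22 23 24
G :  0  1  0  1  0  1  0  1  0  1  0  1  0  1  0  1  0  1  0  1  0  1  0  1  0
Heap A: G(15) = 1.
Heap B: G(24) = 0.
Heap C: G(12) = 0.
Combined Grundy value = 1 ⊕ 0 ⊕ 0 = 1.

1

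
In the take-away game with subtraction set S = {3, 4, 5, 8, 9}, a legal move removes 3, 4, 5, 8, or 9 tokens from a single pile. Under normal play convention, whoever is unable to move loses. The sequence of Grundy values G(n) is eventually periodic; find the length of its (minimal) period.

n :  0  1  2  3  4  5  6  7  8  9 10 11 12 13 14 15 16 17 18 19 20 21 22 23 24 25
G :  0  0  0  1  1  1  2  2  2  3  3  3  0  0  0  1  1  1  2  2  2  3  3  3  0  0
G(n+12) = G(n) holds for n = 0,…,8 (a full window of length max(S) = 9), so the sequence is purely periodic with period 12.

12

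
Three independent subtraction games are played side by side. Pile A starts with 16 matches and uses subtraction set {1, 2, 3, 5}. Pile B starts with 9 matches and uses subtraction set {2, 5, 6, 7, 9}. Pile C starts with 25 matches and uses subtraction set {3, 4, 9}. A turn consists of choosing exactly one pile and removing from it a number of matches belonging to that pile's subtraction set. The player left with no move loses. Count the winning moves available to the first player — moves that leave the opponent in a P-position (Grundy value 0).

Pile A, S = {1, 2, 3, 5}:
n :  0  1  2  3  4  5  6  7  8  9 10 11 12 13 14 15 16
G :  0  1  2  3  0  1  2  3  0  1  2  3  0  1  2  3  0
G_A(16) = 0.
Pile B, S = {2, 5, 6, 7, 9}:
n : 0 1 2 3 4 5 6 7 8 9
G : 0 0 1 1 0 2 1 3 2 2
G_B(9) = 2.
Pile C, S = {3, 4, 9}:
G(0) = 0
G(1) = mex{} = 0
G(2) = mex{} = 0
G(3) = mex{0} = 1
G(4) = mex{0,0} = 1
G(5) = mex{0,0} = 1
G(6) = mex{1,0} = 2
G(7) = mex{1,1} = 0
G(8) = mex{1,1} = 0
G(9) = mex{2,1,0} = 3
G(10) = mex{0,2,0} = 1
G(11) = mex{0,0,0} = 1
G(12) = mex{3,0,1} = 2
G(13) = mex{1,3,1} = 0
G(14) = mex{1,1,1} = 0
G(15) = mex{2,1,2} = 0
G(16) = mex{0,2,0} = 1
G(17) = mex{0,0,0} = 1
G(18) = mex{0,0,3} = 1
G(19) = mex{1,0,1} = 2
G(20) = mex{1,1,1} = 0
G(21) = mex{1,1,2} = 0
G(22) = mex{2,1,0} = 3
G(23) = mex{0,2,0} = 1
G(24) = mex{0,0,0} = 1
G(25) = mex{3,0,1} = 2
G_C(25) = 2.
Combined Grundy value = 0 ⊕ 2 ⊕ 2 = 0.
A winning move leaves total XOR = 0, i.e. changes one component's Grundy value g to g ⊕ X where X is the current total.
Pile A: target g' = 0⊕0 = 0, but every legal move changes the Grundy value (mex property), so 0 moves.
Pile B: target g' = 2⊕0 = 2, but every legal move changes the Grundy value (mex property), so 0 moves.
Pile C: target g' = 2⊕0 = 2, but every legal move changes the Grundy value (mex property), so 0 moves.

0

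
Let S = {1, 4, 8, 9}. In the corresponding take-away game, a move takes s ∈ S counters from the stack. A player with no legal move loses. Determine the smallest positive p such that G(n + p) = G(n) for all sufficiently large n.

n :  0  1  2  3  4  5  6  7  8  9 10 11 12 13 14 15 16 17 18 19 20 21 22 23 24 25 26 27 28 29 30 31 32 33 34 35
G :  0  1  0  1  2  0  1  0  1  2  3  2  0  1  2  3  2  0  1  0  1  2  0  1  0  1  2  3  2  0  1  2  3  2  0  1
G(n+17) = G(n) holds for n = 0,…,8 (a full window of length max(S) = 9), so the sequence is purely periodic with period 17.

17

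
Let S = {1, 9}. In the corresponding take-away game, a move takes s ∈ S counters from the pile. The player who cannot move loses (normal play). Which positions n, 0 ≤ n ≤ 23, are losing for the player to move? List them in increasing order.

0, 2, 4, 6, 8, 10, 12, 14, 16, 18, 20, 22

G(0) = 0
G(1) = mex{0} = 1
G(2) = mex{1} = 0
G(3) = mex{0} = 1
G(4) = mex{1} = 0
G(5) = mex{0} = 1
G(6) = mex{1} = 0
G(7) = mex{0} = 1
G(8) = mex{1} = 0
G(9) = mex{0,0} = 1
G(10) = mex{1,1} = 0
G(11) = mex{0,0} = 1
G(12) = mex{1,1} = 0
G(13) = mex{0,0} = 1
G(14) = mex{1,1} = 0
G(15) = mex{0,0} = 1
G(16) = mex{1,1} = 0
G(17) = mex{0,0} = 1
G(18) = mex{1,1} = 0
G(19) = mex{0,0} = 1
G(20) = mex{1,1} = 0
G(21) = mex{0,0} = 1
G(22) = mex{1,1} = 0
G(23) = mex{0,0} = 1
P-positions are exactly the n with G(n) = 0.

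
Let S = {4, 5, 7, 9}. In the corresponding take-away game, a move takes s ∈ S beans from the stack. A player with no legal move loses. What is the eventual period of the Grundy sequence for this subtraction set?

G(0) = 0
G(1) = mex{} = 0
G(2) = mex{} = 0
G(3) = mex{} = 0
G(4) = mex{0} = 1
G(5) = mex{0,0} = 1
G(6) = mex{0,0} = 1
G(7) = mex{0,0,0} = 1
G(8) = mex{1,0,0} = 2
G(9) = mex{1,1,0,0} = 2
G(10) = mex{1,1,0,0} = 2
G(11) = mex{1,1,1,0} = 2
G(12) = mex{2,1,1,0} = 3
G(13) = mex{2,2,1,1} = 0
G(14) = mex{2,2,1,1} = 0
G(15) = mex{2,2,2,1} = 0
G(16) = mex{3,2,2,1} = 0
G(17) = mex{0,3,2,2} = 1
G(18) = mex{0,0,2,2} = 1
G(19) = mex{0,0,3,2} = 1
G(20) = mex{0,0,0,2} = 1
G(21) = mex{1,0,0,3} = 2
G(22) = mex{1,1,0,0} = 2
G(23) = mex{1,1,0,0} = 2
G(24) = mex{1,1,1,0} = 2
G(25) = mex{2,1,1,0} = 3
G(26) = mex{2,2,1,1} = 0
G(27) = mex{2,2,1,1} = 0
G(n+13) = G(n) holds for n = 0,…,8 (a full window of length max(S) = 9), so the sequence is purely periodic with period 13.

13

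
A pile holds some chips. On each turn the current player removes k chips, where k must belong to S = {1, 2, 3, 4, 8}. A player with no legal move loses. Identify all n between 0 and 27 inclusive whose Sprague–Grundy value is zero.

0, 5, 10, 15, 20, 25

n :  0  1  2  3  4  5  6  7  8  9 10 11 12 13 14 15 16 17 18 19 20 21 22 23 24 25 26 27
G :  0  1  2  3  4  0  1  2  3  4  0  1  2  3  4  0  1  2  3  4  0  1  2  3  4  0  1  2
P-positions are exactly the n with G(n) = 0.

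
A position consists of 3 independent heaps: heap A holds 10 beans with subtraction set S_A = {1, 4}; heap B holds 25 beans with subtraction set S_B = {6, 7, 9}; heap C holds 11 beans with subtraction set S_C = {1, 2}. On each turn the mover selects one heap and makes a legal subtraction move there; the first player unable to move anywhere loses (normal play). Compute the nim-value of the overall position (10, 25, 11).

Heap A, S = {1, 4}:
G(0) = 0
G(1) = mex{0} = 1
G(2) = mex{1} = 0
G(3) = mex{0} = 1
G(4) = mex{1,0} = 2
G(5) = mex{2,1} = 0
G(6) = mex{0,0} = 1
G(7) = mex{1,1} = 0
G(8) = mex{0,2} = 1
G(9) = mex{1,0} = 2
G(10) = mex{2,1} = 0
G_A(10) = 0.
Heap B, S = {6, 7, 9}:
G(0) = 0
G(1) = mex{} = 0
G(2) = mex{} = 0
G(3) = mex{} = 0
G(4) = mex{} = 0
G(5) = mex{} = 0
G(6) = mex{0} = 1
G(7) = mex{0,0} = 1
G(8) = mex{0,0} = 1
G(9) = mex{0,0,0} = 1
G(10) = mex{0,0,0} = 1
G(11) = mex{0,0,0} = 1
G(12) = mex{1,0,0} = 2
G(13) = mex{1,1,0} = 2
G(14) = mex{1,1,0} = 2
G(15) = mex{1,1,1} = 0
G(16) = mex{1,1,1} = 0
G(17) = mex{1,1,1} = 0
G(18) = mex{2,1,1} = 0
G(19) = mex{2,2,1} = 0
G(20) = mex{2,2,1} = 0
G(21) = mex{0,2,2} = 1
G(22) = mex{0,0,2} = 1
G(23) = mex{0,0,2} = 1
G(24) = mex{0,0,0} = 1
G(25) = mex{0,0,0} = 1
G_B(25) = 1.
Heap C, S = {1, 2}:
n :  0  1  2  3  4  5  6  7  8  9 10 11
G :  0  1  2  0  1  2  0  1  2  0  1  2
G_C(11) = 2.
Combined Grundy value = 0 ⊕ 1 ⊕ 2 = 3.

3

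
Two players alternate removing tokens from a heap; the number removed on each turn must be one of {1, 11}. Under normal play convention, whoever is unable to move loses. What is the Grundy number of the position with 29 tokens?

1

G(0) = 0
G(1) = mex{0} = 1
G(2) = mex{1} = 0
G(3) = mex{0} = 1
G(4) = mex{1} = 0
G(5) = mex{0} = 1
G(6) = mex{1} = 0
G(7) = mex{0} = 1
G(8) = mex{1} = 0
G(9) = mex{0} = 1
G(10) = mex{1} = 0
G(11) = mex{0,0} = 1
G(12) = mex{1,1} = 0
G(13) = mex{0,0} = 1
G(14) = mex{1,1} = 0
G(15) = mex{0,0} = 1
G(16) = mex{1,1} = 0
G(17) = mex{0,0} = 1
G(18) = mex{1,1} = 0
G(19) = mex{0,0} = 1
G(20) = mex{1,1} = 0
G(21) = mex{0,0} = 1
G(22) = mex{1,1} = 0
G(23) = mex{0,0} = 1
G(24) = mex{1,1} = 0
G(25) = mex{0,0} = 1
G(26) = mex{1,1} = 0
G(27) = mex{0,0} = 1
G(28) = mex{1,1} = 0
G(29) = mex{0,0} = 1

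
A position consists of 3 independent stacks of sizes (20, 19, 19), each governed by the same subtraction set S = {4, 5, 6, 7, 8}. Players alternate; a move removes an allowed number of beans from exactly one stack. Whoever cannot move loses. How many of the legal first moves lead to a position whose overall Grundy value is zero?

4

All stacks use S = {4, 5, 6, 7, 8}:
G(0) = 0
G(1) = mex{} = 0
G(2) = mex{} = 0
G(3) = mex{} = 0
G(4) = mex{0} = 1
G(5) = mex{0,0} = 1
G(6) = mex{0,0,0} = 1
G(7) = mex{0,0,0,0} = 1
G(8) = mex{1,0,0,0,0} = 2
G(9) = mex{1,1,0,0,0} = 2
G(10) = mex{1,1,1,0,0} = 2
G(11) = mex{1,1,1,1,0} = 2
G(12) = mex{2,1,1,1,1} = 0
G(13) = mex{2,2,1,1,1} = 0
G(14) = mex{2,2,2,1,1} = 0
G(15) = mex{2,2,2,2,1} = 0
G(16) = mex{0,2,2,2,2} = 1
G(17) = mex{0,0,2,2,2} = 1
G(18) = mex{0,0,0,2,2} = 1
G(19) = mex{0,0,0,0,2} = 1
G(20) = mex{1,0,0,0,0} = 2
Stack A: G(20) = 2.
Stack B: G(19) = 1.
Stack C: G(19) = 1.
Combined Grundy value = 2 ⊕ 1 ⊕ 1 = 2.
A winning move leaves total XOR = 0, i.e. changes one component's Grundy value g to g ⊕ X where X is the current total.
Stack A: need g' = 2⊕2 = 0. Options: 20−4→G=1, 20−5→G=0, 20−6→G=0, 20−7→G=0, 20−8→G=0. Hits: 4.
Stack B: need g' = 1⊕2 = 3. Options: 19−4→G=0, 19−5→G=0, 19−6→G=0, 19−7→G=0, 19−8→G=2. Hits: 0.
Stack C: need g' = 1⊕2 = 3. Options: 19−4→G=0, 19−5→G=0, 19−6→G=0, 19−7→G=0, 19−8→G=2. Hits: 0.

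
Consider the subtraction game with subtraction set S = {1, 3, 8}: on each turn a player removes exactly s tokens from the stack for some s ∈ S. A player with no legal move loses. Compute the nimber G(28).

G(0) = 0
G(1) = mex{0} = 1
G(2) = mex{1} = 0
G(3) = mex{0,0} = 1
G(4) = mex{1,1} = 0
G(5) = mex{0,0} = 1
G(6) = mex{1,1} = 0
G(7) = mex{0,0} = 1
G(8) = mex{1,1,0} = 2
G(9) = mex{2,0,1} = 3
G(10) = mex{3,1,0} = 2
G(11) = mex{2,2,1} = 0
G(12) = mex{0,3,0} = 1
G(13) = mex{1,2,1} = 0
G(14) = mex{0,0,0} = 1
G(15) = mex{1,1,1} = 0
G(16) = mex{0,0,2} = 1
G(17) = mex{1,1,3} = 0
G(18) = mex{0,0,2} = 1
G(19) = mex{1,1,0} = 2
G(20) = mex{2,0,1} = 3
G(21) = mex{3,1,0} = 2
G(22) = mex{2,2,1} = 0
G(23) = mex{0,3,0} = 1
G(24) = mex{1,2,1} = 0
G(25) = mex{0,0,0} = 1
G(26) = mex{1,1,1} = 0
G(27) = mex{0,0,2} = 1
G(28) = mex{1,1,3} = 0

0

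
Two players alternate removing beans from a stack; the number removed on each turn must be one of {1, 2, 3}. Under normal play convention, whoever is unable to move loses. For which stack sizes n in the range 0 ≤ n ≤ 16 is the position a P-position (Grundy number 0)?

0, 4, 8, 12, 16

G(0) = 0
G(1) = mex{0} = 1
G(2) = mex{1,0} = 2
G(3) = mex{2,1,0} = 3
G(4) = mex{3,2,1} = 0
G(5) = mex{0,3,2} = 1
G(6) = mex{1,0,3} = 2
G(7) = mex{2,1,0} = 3
G(8) = mex{3,2,1} = 0
G(9) = mex{0,3,2} = 1
G(10) = mex{1,0,3} = 2
G(11) = mex{2,1,0} = 3
G(12) = mex{3,2,1} = 0
G(13) = mex{0,3,2} = 1
G(14) = mex{1,0,3} = 2
G(15) = mex{2,1,0} = 3
G(16) = mex{3,2,1} = 0
P-positions are exactly the n with G(n) = 0.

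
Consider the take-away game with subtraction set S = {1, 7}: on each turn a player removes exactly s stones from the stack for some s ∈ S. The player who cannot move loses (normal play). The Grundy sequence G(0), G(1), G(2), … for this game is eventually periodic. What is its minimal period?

2

n :  0  1  2  3  4  5  6  7  8  9 10 11 12 13 14
G :  0  1  0  1  0  1  0  1  0  1  0  1  0  1  0
G(n+2) = G(n) holds for n = 0,…,6 (a full window of length max(S) = 7), so the sequence is purely periodic with period 2.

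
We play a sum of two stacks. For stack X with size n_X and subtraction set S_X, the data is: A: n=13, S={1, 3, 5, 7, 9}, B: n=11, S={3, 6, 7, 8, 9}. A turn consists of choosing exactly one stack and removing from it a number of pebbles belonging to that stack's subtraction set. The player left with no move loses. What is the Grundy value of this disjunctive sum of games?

2

Stack A, S = {1, 3, 5, 7, 9}:
n :  0  1  2  3  4  5  6  7  8  9 10 11 12 13
G :  0  1  0  1  0  1  0  1  0  1  0  1  0  1
G_A(13) = 1.
Stack B, S = {3, 6, 7, 8, 9}:
G(0) = 0
G(1) = mex{} = 0
G(2) = mex{} = 0
G(3) = mex{0} = 1
G(4) = mex{0} = 1
G(5) = mex{0} = 1
G(6) = mex{1,0} = 2
G(7) = mex{1,0,0} = 2
G(8) = mex{1,0,0,0} = 2
G(9) = mex{2,1,0,0,0} = 3
G(10) = mex{2,1,1,0,0} = 3
G(11) = mex{2,1,1,1,0} = 3
G_B(11) = 3.
Combined Grundy value = 1 ⊕ 3 = 2.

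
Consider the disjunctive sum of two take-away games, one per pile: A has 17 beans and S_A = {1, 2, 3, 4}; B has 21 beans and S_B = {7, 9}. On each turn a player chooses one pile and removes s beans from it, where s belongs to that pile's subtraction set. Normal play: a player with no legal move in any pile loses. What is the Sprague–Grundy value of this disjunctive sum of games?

Pile A, S = {1, 2, 3, 4}:
n :  0  1  2  3  4  5  6  7  8  9 10 11 12 13 14 15 16 17
G :  0  1  2  3  4  0  1  2  3  4  0  1  2  3  4  0  1  2
G_A(17) = 2.
Pile B, S = {7, 9}:
n :  0  1  2  3  4  5  6  7  8  9 10 11 12 13 14 15 16 17 18 19 20 21
G :  0  0  0  0  0  0  0  1  1  1  1  1  1  1  2  2  0  0  0  0  0  0
G_B(21) = 0.
Combined Grundy value = 2 ⊕ 0 = 2.

2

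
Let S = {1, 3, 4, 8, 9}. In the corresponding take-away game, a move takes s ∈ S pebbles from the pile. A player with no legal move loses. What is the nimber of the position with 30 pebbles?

G(0) = 0
G(1) = mex{0} = 1
G(2) = mex{1} = 0
G(3) = mex{0,0} = 1
G(4) = mex{1,1,0} = 2
G(5) = mex{2,0,1} = 3
G(6) = mex{3,1,0} = 2
G(7) = mex{2,2,1} = 0
G(8) = mex{0,3,2,0} = 1
G(9) = mex{1,2,3,1,0} = 4
G(10) = mex{4,0,2,0,1} = 3
G(11) = mex{3,1,0,1,0} = 2
G(12) = mex{2,4,1,2,1} = 0
G(13) = mex{0,3,4,3,2} = 1
G(14) = mex{1,2,3,2,3} = 0
G(15) = mex{0,0,2,0,2} = 1
G(16) = mex{1,1,0,1,0} = 2
G(17) = mex{2,0,1,4,1} = 3
G(18) = mex{3,1,0,3,4} = 2
G(19) = mex{2,2,1,2,3} = 0
G(20) = mex{0,3,2,0,2} = 1
G(21) = mex{1,2,3,1,0} = 4
G(22) = mex{4,0,2,0,1} = 3
G(23) = mex{3,1,0,1,0} = 2
G(24) = mex{2,4,1,2,1} = 0
G(25) = mex{0,3,4,3,2} = 1
G(26) = mex{1,2,3,2,3} = 0
G(27) = mex{0,0,2,0,2} = 1
G(28) = mex{1,1,0,1,0} = 2
G(29) = mex{2,0,1,4,1} = 3
G(30) = mex{3,1,0,3,4} = 2

2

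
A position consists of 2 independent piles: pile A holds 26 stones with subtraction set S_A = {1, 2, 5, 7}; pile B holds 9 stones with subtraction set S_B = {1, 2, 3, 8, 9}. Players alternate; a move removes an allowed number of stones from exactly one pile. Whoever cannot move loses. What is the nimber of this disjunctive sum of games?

7

Pile A, S = {1, 2, 5, 7}:
G(0) = 0
G(1) = mex{0} = 1
G(2) = mex{1,0} = 2
G(3) = mex{2,1} = 0
G(4) = mex{0,2} = 1
G(5) = mex{1,0,0} = 2
G(6) = mex{2,1,1} = 0
G(7) = mex{0,2,2,0} = 1
G(8) = mex{1,0,0,1} = 2
G(9) = mex{2,1,1,2} = 0
G(10) = mex{0,2,2,0} = 1
G(11) = mex{1,0,0,1} = 2
G(12) = mex{2,1,1,2} = 0
G(13) = mex{0,2,2,0} = 1
G(14) = mex{1,0,0,1} = 2
G(15) = mex{2,1,1,2} = 0
G(16) = mex{0,2,2,0} = 1
G(17) = mex{1,0,0,1} = 2
G(18) = mex{2,1,1,2} = 0
G(19) = mex{0,2,2,0} = 1
G(20) = mex{1,0,0,1} = 2
G(21) = mex{2,1,1,2} = 0
G(22) = mex{0,2,2,0} = 1
G(23) = mex{1,0,0,1} = 2
G(24) = mex{2,1,1,2} = 0
G(25) = mex{0,2,2,0} = 1
G(26) = mex{1,0,0,1} = 2
G_A(26) = 2.
Pile B, S = {1, 2, 3, 8, 9}:
n : 0 1 2 3 4 5 6 7 8 9
G : 0 1 2 3 0 1 2 3 4 5
G_B(9) = 5.
Combined Grundy value = 2 ⊕ 5 = 7.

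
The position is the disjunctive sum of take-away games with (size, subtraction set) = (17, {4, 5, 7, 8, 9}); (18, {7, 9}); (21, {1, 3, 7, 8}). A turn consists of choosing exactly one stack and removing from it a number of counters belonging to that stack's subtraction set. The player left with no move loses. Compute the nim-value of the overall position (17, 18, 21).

Stack A, S = {4, 5, 7, 8, 9}:
G(0) = 0
G(1) = mex{} = 0
G(2) = mex{} = 0
G(3) = mex{} = 0
G(4) = mex{0} = 1
G(5) = mex{0,0} = 1
G(6) = mex{0,0} = 1
G(7) = mex{0,0,0} = 1
G(8) = mex{1,0,0,0} = 2
G(9) = mex{1,1,0,0,0} = 2
G(10) = mex{1,1,0,0,0} = 2
G(11) = mex{1,1,1,0,0} = 2
G(12) = mex{2,1,1,1,0} = 3
G(13) = mex{2,2,1,1,1} = 0
G(14) = mex{2,2,1,1,1} = 0
G(15) = mex{2,2,2,1,1} = 0
G(16) = mex{3,2,2,2,1} = 0
G(17) = mex{0,3,2,2,2} = 1
G_A(17) = 1.
Stack B, S = {7, 9}:
n :  0  1  2  3  4  5  6  7  8  9 10 11 12 13 14 15 16 17 18
G :  0  0  0  0  0  0  0  1  1  1  1  1  1  1  2  2  0  0  0
G_B(18) = 0.
Stack C, S = {1, 3, 7, 8}:
G(0) = 0
G(1) = mex{0} = 1
G(2) = mex{1} = 0
G(3) = mex{0,0} = 1
G(4) = mex{1,1} = 0
G(5) = mex{0,0} = 1
G(6) = mex{1,1} = 0
G(7) = mex{0,0,0} = 1
G(8) = mex{1,1,1,0} = 2
G(9) = mex{2,0,0,1} = 3
G(10) = mex{3,1,1,0} = 2
G(11) = mex{2,2,0,1} = 3
G(12) = mex{3,3,1,0} = 2
G(13) = mex{2,2,0,1} = 3
G(14) = mex{3,3,1,0} = 2
G(15) = mex{2,2,2,1} = 0
G(16) = mex{0,3,3,2} = 1
G(17) = mex{1,2,2,3} = 0
G(18) = mex{0,0,3,2} = 1
G(19) = mex{1,1,2,3} = 0
G(20) = mex{0,0,3,2} = 1
G(21) = mex{1,1,2,3} = 0
G_C(21) = 0.
Combined Grundy value = 1 ⊕ 0 ⊕ 0 = 1.

1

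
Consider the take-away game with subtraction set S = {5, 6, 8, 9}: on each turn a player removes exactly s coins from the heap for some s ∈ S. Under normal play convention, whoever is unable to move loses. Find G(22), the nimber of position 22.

1

G(0) = 0
G(1) = mex{} = 0
G(2) = mex{} = 0
G(3) = mex{} = 0
G(4) = mex{} = 0
G(5) = mex{0} = 1
G(6) = mex{0,0} = 1
G(7) = mex{0,0} = 1
G(8) = mex{0,0,0} = 1
G(9) = mex{0,0,0,0} = 1
G(10) = mex{1,0,0,0} = 2
G(11) = mex{1,1,0,0} = 2
G(12) = mex{1,1,0,0} = 2
G(13) = mex{1,1,1,0} = 2
G(14) = mex{1,1,1,1} = 0
G(15) = mex{2,1,1,1} = 0
G(16) = mex{2,2,1,1} = 0
G(17) = mex{2,2,1,1} = 0
G(18) = mex{2,2,2,1} = 0
G(19) = mex{0,2,2,2} = 1
G(20) = mex{0,0,2,2} = 1
G(21) = mex{0,0,2,2} = 1
G(22) = mex{0,0,0,2} = 1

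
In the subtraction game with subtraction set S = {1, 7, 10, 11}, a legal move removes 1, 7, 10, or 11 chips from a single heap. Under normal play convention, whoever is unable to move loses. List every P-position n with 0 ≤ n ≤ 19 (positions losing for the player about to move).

G(0) = 0
G(1) = mex{0} = 1
G(2) = mex{1} = 0
G(3) = mex{0} = 1
G(4) = mex{1} = 0
G(5) = mex{0} = 1
G(6) = mex{1} = 0
G(7) = mex{0,0} = 1
G(8) = mex{1,1} = 0
G(9) = mex{0,0} = 1
G(10) = mex{1,1,0} = 2
G(11) = mex{2,0,1,0} = 3
G(12) = mex{3,1,0,1} = 2
G(13) = mex{2,0,1,0} = 3
G(14) = mex{3,1,0,1} = 2
G(15) = mex{2,0,1,0} = 3
G(16) = mex{3,1,0,1} = 2
G(17) = mex{2,2,1,0} = 3
G(18) = mex{3,3,0,1} = 2
G(19) = mex{2,2,1,0} = 3
P-positions are exactly the n with G(n) = 0.

0, 2, 4, 6, 8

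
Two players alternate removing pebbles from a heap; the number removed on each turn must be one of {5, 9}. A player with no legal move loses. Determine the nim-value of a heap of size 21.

n :  0  1  2  3  4  5  6  7  8  9 10 11 12 13 14 15 16 17 18 19 20 21
G :  0  0  0  0  0  1  1  1  1  1  2  2  2  2  0  0  0  0  0  1  1  1

1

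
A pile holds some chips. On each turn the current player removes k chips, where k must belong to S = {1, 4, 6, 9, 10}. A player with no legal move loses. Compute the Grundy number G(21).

G(0) = 0
G(1) = mex{0} = 1
G(2) = mex{1} = 0
G(3) = mex{0} = 1
G(4) = mex{1,0} = 2
G(5) = mex{2,1} = 0
G(6) = mex{0,0,0} = 1
G(7) = mex{1,1,1} = 0
G(8) = mex{0,2,0} = 1
G(9) = mex{1,0,1,0} = 2
G(10) = mex{2,1,2,1,0} = 3
G(11) = mex{3,0,0,0,1} = 2
G(12) = mex{2,1,1,1,0} = 3
G(13) = mex{3,2,0,2,1} = 4
G(14) = mex{4,3,1,0,2} = 5
G(15) = mex{5,2,2,1,0} = 3
G(16) = mex{3,3,3,0,1} = 2
G(17) = mex{2,4,2,1,0} = 3
G(18) = mex{3,5,3,2,1} = 0
G(19) = mex{0,3,4,3,2} = 1
G(20) = mex{1,2,5,2,3} = 0
G(21) = mex{0,3,3,3,2} = 1

1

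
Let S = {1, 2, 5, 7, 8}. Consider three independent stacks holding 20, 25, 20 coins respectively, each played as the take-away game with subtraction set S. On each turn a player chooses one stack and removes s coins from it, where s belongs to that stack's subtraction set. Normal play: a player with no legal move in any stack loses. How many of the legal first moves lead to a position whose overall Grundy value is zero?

2

All stacks use S = {1, 2, 5, 7, 8}:
G(0) = 0
G(1) = mex{0} = 1
G(2) = mex{1,0} = 2
G(3) = mex{2,1} = 0
G(4) = mex{0,2} = 1
G(5) = mex{1,0,0} = 2
G(6) = mex{2,1,1} = 0
G(7) = mex{0,2,2,0} = 1
G(8) = mex{1,0,0,1,0} = 2
G(9) = mex{2,1,1,2,1} = 0
G(10) = mex{0,2,2,0,2} = 1
G(11) = mex{1,0,0,1,0} = 2
G(12) = mex{2,1,1,2,1} = 0
G(13) = mex{0,2,2,0,2} = 1
G(14) = mex{1,0,0,1,0} = 2
G(15) = mex{2,1,1,2,1} = 0
G(16) = mex{0,2,2,0,2} = 1
G(17) = mex{1,0,0,1,0} = 2
G(18) = mex{2,1,1,2,1} = 0
G(19) = mex{0,2,2,0,2} = 1
G(20) = mex{1,0,0,1,0} = 2
G(21) = mex{2,1,1,2,1} = 0
G(22) = mex{0,2,2,0,2} = 1
G(23) = mex{1,0,0,1,0} = 2
G(24) = mex{2,1,1,2,1} = 0
G(25) = mex{0,2,2,0,2} = 1
Stack A: G(20) = 2.
Stack B: G(25) = 1.
Stack C: G(20) = 2.
Combined Grundy value = 2 ⊕ 1 ⊕ 2 = 1.
A winning move leaves total XOR = 0, i.e. changes one component's Grundy value g to g ⊕ X where X is the current total.
Stack A: need g' = 2⊕1 = 3. Options: 20−1→G=1, 20−2→G=0, 20−5→G=0, 20−7→G=1, 20−8→G=0. Hits: 0.
Stack B: need g' = 1⊕1 = 0. Options: 25−1→G=0, 25−2→G=2, 25−5→G=2, 25−7→G=0, 25−8→G=2. Hits: 2.
Stack C: need g' = 2⊕1 = 3. Options: 20−1→G=1, 20−2→G=0, 20−5→G=0, 20−7→G=1, 20−8→G=0. Hits: 0.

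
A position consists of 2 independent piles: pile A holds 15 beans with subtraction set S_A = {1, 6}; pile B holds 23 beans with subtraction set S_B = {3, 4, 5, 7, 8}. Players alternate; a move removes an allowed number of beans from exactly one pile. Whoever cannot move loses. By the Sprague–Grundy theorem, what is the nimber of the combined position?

1

Pile A, S = {1, 6}:
n :  0  1  2  3  4  5  6  7  8  9 10 11 12 13 14 15
G :  0  1  0  1  0  1  2  0  1  0  1  0  1  2  0  1
G_A(15) = 1.
Pile B, S = {3, 4, 5, 7, 8}:
G(0) = 0
G(1) = mex{} = 0
G(2) = mex{} = 0
G(3) = mex{0} = 1
G(4) = mex{0,0} = 1
G(5) = mex{0,0,0} = 1
G(6) = mex{1,0,0} = 2
G(7) = mex{1,1,0,0} = 2
G(8) = mex{1,1,1,0,0} = 2
G(9) = mex{2,1,1,0,0} = 3
G(10) = mex{2,2,1,1,0} = 3
G(11) = mex{2,2,2,1,1} = 0
G(12) = mex{3,2,2,1,1} = 0
G(13) = mex{3,3,2,2,1} = 0
G(14) = mex{0,3,3,2,2} = 1
G(15) = mex{0,0,3,2,2} = 1
G(16) = mex{0,0,0,3,2} = 1
G(17) = mex{1,0,0,3,3} = 2
G(18) = mex{1,1,0,0,3} = 2
G(19) = mex{1,1,1,0,0} = 2
G(20) = mex{2,1,1,0,0} = 3
G(21) = mex{2,2,1,1,0} = 3
G(22) = mex{2,2,2,1,1} = 0
G(23) = mex{3,2,2,1,1} = 0
G_B(23) = 0.
Combined Grundy value = 1 ⊕ 0 = 1.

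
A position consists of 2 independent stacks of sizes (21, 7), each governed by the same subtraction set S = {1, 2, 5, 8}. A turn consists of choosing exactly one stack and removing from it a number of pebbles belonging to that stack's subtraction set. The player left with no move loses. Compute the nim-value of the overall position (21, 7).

1

All stacks use S = {1, 2, 5, 8}:
G(0) = 0
G(1) = mex{0} = 1
G(2) = mex{1,0} = 2
G(3) = mex{2,1} = 0
G(4) = mex{0,2} = 1
G(5) = mex{1,0,0} = 2
G(6) = mex{2,1,1} = 0
G(7) = mex{0,2,2} = 1
G(8) = mex{1,0,0,0} = 2
G(9) = mex{2,1,1,1} = 0
G(10) = mex{0,2,2,2} = 1
G(11) = mex{1,0,0,0} = 2
G(12) = mex{2,1,1,1} = 0
G(13) = mex{0,2,2,2} = 1
G(14) = mex{1,0,0,0} = 2
G(15) = mex{2,1,1,1} = 0
G(16) = mex{0,2,2,2} = 1
G(17) = mex{1,0,0,0} = 2
G(18) = mex{2,1,1,1} = 0
G(19) = mex{0,2,2,2} = 1
G(20) = mex{1,0,0,0} = 2
G(21) = mex{2,1,1,1} = 0
Stack A: G(21) = 0.
Stack B: G(7) = 1.
Combined Grundy value = 0 ⊕ 1 = 1.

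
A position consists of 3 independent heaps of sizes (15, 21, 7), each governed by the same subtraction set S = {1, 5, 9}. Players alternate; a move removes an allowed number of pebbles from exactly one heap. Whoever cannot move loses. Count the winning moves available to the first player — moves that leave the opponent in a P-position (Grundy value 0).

All heaps use S = {1, 5, 9}:
n :  0  1  2  3  4  5  6  7  8  9 10 11 12 13 14 15 16 17 18 19 20 21
G :  0  1  0  1  0  1  0  1  0  1  0  1  0  1  0  1  0  1  0  1  0  1
Heap A: G(15) = 1.
Heap B: G(21) = 1.
Heap C: G(7) = 1.
Combined Grundy value = 1 ⊕ 1 ⊕ 1 = 1.
A winning move leaves total XOR = 0, i.e. changes one component's Grundy value g to g ⊕ X where X is the current total.
Heap A: need g' = 1⊕1 = 0. Options: 15−1→G=0, 15−5→G=0, 15−9→G=0. Hits: 3.
Heap B: need g' = 1⊕1 = 0. Options: 21−1→G=0, 21−5→G=0, 21−9→G=0. Hits: 3.
Heap C: need g' = 1⊕1 = 0. Options: 7−1→G=0, 7−5→G=0. Hits: 2.

8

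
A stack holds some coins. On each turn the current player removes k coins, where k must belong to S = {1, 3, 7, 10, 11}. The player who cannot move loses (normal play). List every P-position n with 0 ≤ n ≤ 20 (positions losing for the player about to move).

0, 2, 4, 6, 8, 20

G(0) = 0
G(1) = mex{0} = 1
G(2) = mex{1} = 0
G(3) = mex{0,0} = 1
G(4) = mex{1,1} = 0
G(5) = mex{0,0} = 1
G(6) = mex{1,1} = 0
G(7) = mex{0,0,0} = 1
G(8) = mex{1,1,1} = 0
G(9) = mex{0,0,0} = 1
G(10) = mex{1,1,1,0} = 2
G(11) = mex{2,0,0,1,0} = 3
G(12) = mex{3,1,1,0,1} = 2
G(13) = mex{2,2,0,1,0} = 3
G(14) = mex{3,3,1,0,1} = 2
G(15) = mex{2,2,0,1,0} = 3
G(16) = mex{3,3,1,0,1} = 2
G(17) = mex{2,2,2,1,0} = 3
G(18) = mex{3,3,3,0,1} = 2
G(19) = mex{2,2,2,1,0} = 3
G(20) = mex{3,3,3,2,1} = 0
P-positions are exactly the n with G(n) = 0.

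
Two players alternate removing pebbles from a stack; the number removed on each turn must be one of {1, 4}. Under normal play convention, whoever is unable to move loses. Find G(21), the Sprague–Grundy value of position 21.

1

G(0) = 0
G(1) = mex{0} = 1
G(2) = mex{1} = 0
G(3) = mex{0} = 1
G(4) = mex{1,0} = 2
G(5) = mex{2,1} = 0
G(6) = mex{0,0} = 1
G(7) = mex{1,1} = 0
G(8) = mex{0,2} = 1
G(9) = mex{1,0} = 2
G(10) = mex{2,1} = 0
G(11) = mex{0,0} = 1
G(12) = mex{1,1} = 0
G(13) = mex{0,2} = 1
G(14) = mex{1,0} = 2
G(15) = mex{2,1} = 0
G(16) = mex{0,0} = 1
G(17) = mex{1,1} = 0
G(18) = mex{0,2} = 1
G(19) = mex{1,0} = 2
G(20) = mex{2,1} = 0
G(21) = mex{0,0} = 1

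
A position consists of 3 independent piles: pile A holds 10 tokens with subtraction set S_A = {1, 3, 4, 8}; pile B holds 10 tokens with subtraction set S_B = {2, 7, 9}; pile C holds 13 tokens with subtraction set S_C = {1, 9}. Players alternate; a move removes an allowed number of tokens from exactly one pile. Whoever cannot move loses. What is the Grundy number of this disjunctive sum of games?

Pile A, S = {1, 3, 4, 8}:
n :  0  1  2  3  4  5  6  7  8  9 10
G :  0  1  0  1  2  3  2  0  1  0  1
G_A(10) = 1.
Pile B, S = {2, 7, 9}:
G(0) = 0
G(1) = mex{} = 0
G(2) = mex{0} = 1
G(3) = mex{0} = 1
G(4) = mex{1} = 0
G(5) = mex{1} = 0
G(6) = mex{0} = 1
G(7) = mex{0,0} = 1
G(8) = mex{1,0} = 2
G(9) = mex{1,1,0} = 2
G(10) = mex{2,1,0} = 3
G_B(10) = 3.
Pile C, S = {1, 9}:
n :  0  1  2  3  4  5  6  7  8  9 10 11 12 13
G :  0  1  0  1  0  1  0  1  0  1  0  1  0  1
G_C(13) = 1.
Combined Grundy value = 1 ⊕ 3 ⊕ 1 = 3.

3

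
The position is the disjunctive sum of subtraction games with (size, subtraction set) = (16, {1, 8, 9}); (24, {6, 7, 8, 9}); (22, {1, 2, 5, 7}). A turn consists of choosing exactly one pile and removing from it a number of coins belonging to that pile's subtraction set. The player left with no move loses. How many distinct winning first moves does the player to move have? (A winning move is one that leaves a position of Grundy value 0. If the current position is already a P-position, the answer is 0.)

0

Pile A, S = {1, 8, 9}:
n :  0  1  2  3  4  5  6  7  8  9 10 11 12 13 14 15 16
G :  0  1  0  1  0  1  0  1  2  3  2  3  2  3  2  3  0
G_A(16) = 0.
Pile B, S = {6, 7, 8, 9}:
n :  0  1  2  3  4  5  6  7  8  9 10 11 12 13 14 15 16 17 18 19 20 21 22 23 24
G :  0  0  0  0  0  0  1  1  1  1  1  1  2  2  2  0  0  0  0  0  0  1  1  1  1
G_B(24) = 1.
Pile C, S = {1, 2, 5, 7}:
n :  0  1  2  3  4  5  6  7  8  9 10 11 12 13 14 15 16 17 18 19 20 21 22
G :  0  1  2  0  1  2  0  1  2  0  1  2  0  1  2  0  1  2  0  1  2  0  1
G_C(22) = 1.
Combined Grundy value = 0 ⊕ 1 ⊕ 1 = 0.
A winning move leaves total XOR = 0, i.e. changes one component's Grundy value g to g ⊕ X where X is the current total.
Pile A: target g' = 0⊕0 = 0, but every legal move changes the Grundy value (mex property), so 0 moves.
Pile B: target g' = 1⊕0 = 1, but every legal move changes the Grundy value (mex property), so 0 moves.
Pile C: target g' = 1⊕0 = 1, but every legal move changes the Grundy value (mex property), so 0 moves.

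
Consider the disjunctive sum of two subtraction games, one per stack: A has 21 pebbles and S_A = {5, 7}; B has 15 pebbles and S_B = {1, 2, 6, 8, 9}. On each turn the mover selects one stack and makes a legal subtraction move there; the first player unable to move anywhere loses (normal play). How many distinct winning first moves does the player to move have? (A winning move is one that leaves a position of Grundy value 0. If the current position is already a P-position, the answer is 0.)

Stack A, S = {5, 7}:
G(0) = 0
G(1) = mex{} = 0
G(2) = mex{} = 0
G(3) = mex{} = 0
G(4) = mex{} = 0
G(5) = mex{0} = 1
G(6) = mex{0} = 1
G(7) = mex{0,0} = 1
G(8) = mex{0,0} = 1
G(9) = mex{0,0} = 1
G(10) = mex{1,0} = 2
G(11) = mex{1,0} = 2
G(12) = mex{1,1} = 0
G(13) = mex{1,1} = 0
G(14) = mex{1,1} = 0
G(15) = mex{2,1} = 0
G(16) = mex{2,1} = 0
G(17) = mex{0,2} = 1
G(18) = mex{0,2} = 1
G(19) = mex{0,0} = 1
G(20) = mex{0,0} = 1
G(21) = mex{0,0} = 1
G_A(21) = 1.
Stack B, S = {1, 2, 6, 8, 9}:
G(0) = 0
G(1) = mex{0} = 1
G(2) = mex{1,0} = 2
G(3) = mex{2,1} = 0
G(4) = mex{0,2} = 1
G(5) = mex{1,0} = 2
G(6) = mex{2,1,0} = 3
G(7) = mex{3,2,1} = 0
G(8) = mex{0,3,2,0} = 1
G(9) = mex{1,0,0,1,0} = 2
G(10) = mex{2,1,1,2,1} = 0
G(11) = mex{0,2,2,0,2} = 1
G(12) = mex{1,0,3,1,0} = 2
G(13) = mex{2,1,0,2,1} = 3
G(14) = mex{3,2,1,3,2} = 0
G(15) = mex{0,3,2,0,3} = 1
G_B(15) = 1.
Combined Grundy value = 1 ⊕ 1 = 0.
A winning move leaves total XOR = 0, i.e. changes one component's Grundy value g to g ⊕ X where X is the current total.
Stack A: target g' = 1⊕0 = 1, but every legal move changes the Grundy value (mex property), so 0 moves.
Stack B: target g' = 1⊕0 = 1, but every legal move changes the Grundy value (mex property), so 0 moves.

0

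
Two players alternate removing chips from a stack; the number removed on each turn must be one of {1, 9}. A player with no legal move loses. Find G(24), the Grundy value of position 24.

0

n :  0  1  2  3  4  5  6  7  8  9 10 11 12 13 14 15 16 17 18 19 20 21 22 23 24
G :  0  1  0  1  0  1  0  1  0  1  0  1  0  1  0  1  0  1  0  1  0  1  0  1  0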